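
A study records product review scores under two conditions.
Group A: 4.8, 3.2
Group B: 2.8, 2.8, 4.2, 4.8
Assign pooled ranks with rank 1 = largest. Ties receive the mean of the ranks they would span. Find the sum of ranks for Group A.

5.5

Sorted (descending): 4.8, 4.8, 4.2, 3.2, 2.8, 2.8
The 2 values of 4.8 occupy positions 1–2 → average rank (1+2)/2 = 1.5.
The 2 values of 2.8 occupy positions 5–6 → average rank (5+6)/2 = 5.5.
Group A values → pooled ranks: 4.8→1.5, 3.2→4
Rank sum = 1.5 + 4 = 5.5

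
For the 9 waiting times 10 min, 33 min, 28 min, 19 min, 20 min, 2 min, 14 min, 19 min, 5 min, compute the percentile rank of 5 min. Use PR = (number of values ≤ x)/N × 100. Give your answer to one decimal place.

N = 9.
Strictly below 5: 1. Equal to 5: 1.
PR = 2/9 × 100 = 22.2

22.2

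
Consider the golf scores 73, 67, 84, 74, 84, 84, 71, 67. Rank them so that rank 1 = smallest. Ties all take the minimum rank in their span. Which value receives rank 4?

73

Sorted (ascending): 67, 67, 71, 73, 74, 84, 84, 84
The 2 values of 67 occupy positions 1–2 → each gets rank 1.
The 3 values of 84 occupy positions 6–8 → each gets rank 6.
Rank 4 → value 73.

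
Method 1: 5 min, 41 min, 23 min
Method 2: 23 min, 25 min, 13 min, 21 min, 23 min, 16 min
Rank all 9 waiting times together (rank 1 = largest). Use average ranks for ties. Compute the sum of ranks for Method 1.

14

Sorted (descending): 41, 25, 23, 23, 23, 21, 16, 13, 5
The 3 values of 23 occupy positions 3–5 → average rank 4.
Method 1 values → pooled ranks: 5→9, 41→1, 23→4
Rank sum = 9 + 1 + 4 = 14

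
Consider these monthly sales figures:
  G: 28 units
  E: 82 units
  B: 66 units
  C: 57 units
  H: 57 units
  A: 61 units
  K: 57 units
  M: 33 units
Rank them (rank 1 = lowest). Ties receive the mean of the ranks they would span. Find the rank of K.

4

Sorted (ascending): 28, 33, 57, 57, 57, 61, 66, 82
The 3 values of 57 occupy positions 3–5 → average rank 4.
K has value 57 units → rank 4.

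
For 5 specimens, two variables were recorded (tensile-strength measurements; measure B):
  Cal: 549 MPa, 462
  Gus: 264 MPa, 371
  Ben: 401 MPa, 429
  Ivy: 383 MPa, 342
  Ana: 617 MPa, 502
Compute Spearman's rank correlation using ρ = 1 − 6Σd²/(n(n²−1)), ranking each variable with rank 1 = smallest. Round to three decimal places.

Ranks of variable 1: 4, 1, 3, 2, 5
Ranks of variable 2: 4, 2, 3, 1, 5
d = r₁ − r₂: 0, -1, 0, 1, 0
d²: 0, 1, 0, 1, 0; Σd² = 2
ρ = 1 − 6·2/(5·24) = 1 − 12/120 = 0.900

0.900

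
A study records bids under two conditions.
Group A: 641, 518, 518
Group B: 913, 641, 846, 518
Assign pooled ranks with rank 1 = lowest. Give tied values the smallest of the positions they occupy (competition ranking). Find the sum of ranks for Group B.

Sorted (ascending): 518, 518, 518, 641, 641, 846, 913
The 3 values of 518 occupy positions 1–3 → each gets rank 1.
The 2 values of 641 occupy positions 4–5 → each gets rank 4.
Group B values → pooled ranks: 913→7, 641→4, 846→6, 518→1
Rank sum = 7 + 4 + 6 + 1 = 18

18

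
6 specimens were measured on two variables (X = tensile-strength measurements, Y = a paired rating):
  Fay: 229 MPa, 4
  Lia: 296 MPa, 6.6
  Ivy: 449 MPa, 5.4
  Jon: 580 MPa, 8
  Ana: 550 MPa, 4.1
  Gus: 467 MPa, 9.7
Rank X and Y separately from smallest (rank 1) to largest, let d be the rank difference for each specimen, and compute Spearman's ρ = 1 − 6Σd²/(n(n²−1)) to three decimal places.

Ranks of variable 1: 1, 2, 3, 6, 5, 4
Ranks of variable 2: 1, 4, 3, 5, 2, 6
d = r₁ − r₂: 0, -2, 0, 1, 3, -2
d²: 0, 4, 0, 1, 9, 4; Σd² = 18
ρ = 1 − 6·18/(6·35) = 1 − 108/210 = 0.486

0.486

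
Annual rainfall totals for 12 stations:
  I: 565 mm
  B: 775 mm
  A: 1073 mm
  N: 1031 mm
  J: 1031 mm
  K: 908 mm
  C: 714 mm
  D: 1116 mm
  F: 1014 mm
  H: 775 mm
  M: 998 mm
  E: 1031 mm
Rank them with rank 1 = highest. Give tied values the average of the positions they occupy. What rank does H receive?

Sorted (descending): 1116, 1073, 1031, 1031, 1031, 1014, 998, 908, 775, 775, 714, 565
The 3 values of 1031 occupy positions 3–5 → average rank 4.
The 2 values of 775 occupy positions 9–10 → average rank (9+10)/2 = 9.5.
H has value 775 mm → rank 9.5.

9.5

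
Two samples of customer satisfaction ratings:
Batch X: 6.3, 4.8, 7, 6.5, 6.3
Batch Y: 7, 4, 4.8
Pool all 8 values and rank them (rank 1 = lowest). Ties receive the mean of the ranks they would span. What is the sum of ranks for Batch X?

25

Sorted (ascending): 4, 4.8, 4.8, 6.3, 6.3, 6.5, 7, 7
The 2 values of 4.8 occupy positions 2–3 → average rank (2+3)/2 = 2.5.
The 2 values of 6.3 occupy positions 4–5 → average rank (4+5)/2 = 4.5.
The 2 values of 7 occupy positions 7–8 → average rank (7+8)/2 = 7.5.
Batch X values → pooled ranks: 6.3→4.5, 4.8→2.5, 7→7.5, 6.5→6, 6.3→4.5
Rank sum = 4.5 + 2.5 + 7.5 + 6 + 4.5 = 25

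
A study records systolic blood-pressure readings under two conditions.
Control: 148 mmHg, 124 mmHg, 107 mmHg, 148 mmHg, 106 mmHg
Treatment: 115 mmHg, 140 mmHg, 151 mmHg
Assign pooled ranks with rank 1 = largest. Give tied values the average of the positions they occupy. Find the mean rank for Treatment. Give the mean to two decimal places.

3.67

Sorted (descending): 151, 148, 148, 140, 124, 115, 107, 106
The 2 values of 148 occupy positions 2–3 → average rank (2+3)/2 = 2.5.
Treatment values → pooled ranks: 115→6, 140→4, 151→1
Mean rank = (6 + 4 + 1) / 3 = 3.67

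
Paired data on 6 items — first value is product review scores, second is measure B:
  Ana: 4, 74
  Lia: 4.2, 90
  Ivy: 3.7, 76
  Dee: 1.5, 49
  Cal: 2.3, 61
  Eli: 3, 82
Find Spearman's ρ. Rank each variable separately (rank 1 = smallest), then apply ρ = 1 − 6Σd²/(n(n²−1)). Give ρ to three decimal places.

Ranks of variable 1: 5, 6, 4, 1, 2, 3
Ranks of variable 2: 3, 6, 4, 1, 2, 5
d = r₁ − r₂: 2, 0, 0, 0, 0, -2
d²: 4, 0, 0, 0, 0, 4; Σd² = 8
ρ = 1 − 6·8/(6·35) = 1 − 48/210 = 0.771

0.771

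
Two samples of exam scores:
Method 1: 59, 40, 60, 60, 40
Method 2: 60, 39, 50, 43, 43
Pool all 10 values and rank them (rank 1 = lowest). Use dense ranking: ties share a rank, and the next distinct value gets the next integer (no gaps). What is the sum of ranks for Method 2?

Sorted (ascending): 39, 40, 40, 43, 43, 50, 59, 60, 60, 60
The 2 values of 40 share dense rank 2.
The 2 values of 43 share dense rank 3.
The 3 values of 60 share dense rank 6.
Remaining distinct values take the next consecutive integers.
Method 2 values → pooled ranks: 60→6, 39→1, 50→4, 43→3, 43→3
Rank sum = 6 + 1 + 4 + 3 + 3 = 17

17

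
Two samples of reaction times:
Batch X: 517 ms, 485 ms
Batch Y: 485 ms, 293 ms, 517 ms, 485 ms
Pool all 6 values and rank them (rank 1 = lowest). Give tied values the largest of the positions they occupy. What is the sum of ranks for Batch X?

10

Sorted (ascending): 293, 485, 485, 485, 517, 517
The 3 values of 485 occupy positions 2–4 → each gets rank 4.
The 2 values of 517 occupy positions 5–6 → each gets rank 6.
Batch X values → pooled ranks: 517→6, 485→4
Rank sum = 6 + 4 = 10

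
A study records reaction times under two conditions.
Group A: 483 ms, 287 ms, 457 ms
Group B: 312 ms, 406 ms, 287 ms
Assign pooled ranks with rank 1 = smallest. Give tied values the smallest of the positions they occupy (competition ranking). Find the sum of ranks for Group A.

12

Sorted (ascending): 287, 287, 312, 406, 457, 483
The 2 values of 287 occupy positions 1–2 → each gets rank 1.
Group A values → pooled ranks: 483→6, 287→1, 457→5
Rank sum = 6 + 1 + 5 = 12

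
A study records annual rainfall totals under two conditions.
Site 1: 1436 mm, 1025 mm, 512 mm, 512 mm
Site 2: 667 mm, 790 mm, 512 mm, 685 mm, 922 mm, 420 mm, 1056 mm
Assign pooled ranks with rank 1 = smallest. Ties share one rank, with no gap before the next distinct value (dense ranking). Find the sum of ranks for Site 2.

29

Sorted (ascending): 420, 512, 512, 512, 667, 685, 790, 922, 1025, 1056, 1436
The 3 values of 512 share dense rank 2.
Remaining distinct values take the next consecutive integers.
Site 2 values → pooled ranks: 667→3, 790→5, 512→2, 685→4, 922→6, 420→1, 1056→8
Rank sum = 3 + 5 + 2 + 4 + 6 + 1 + 8 = 29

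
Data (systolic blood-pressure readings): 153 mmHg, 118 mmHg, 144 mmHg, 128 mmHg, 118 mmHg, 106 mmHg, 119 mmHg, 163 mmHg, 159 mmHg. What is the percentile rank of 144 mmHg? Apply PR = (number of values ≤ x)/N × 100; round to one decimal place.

66.7

N = 9.
Strictly below 144: 5. Equal to 144: 1.
PR = 6/9 × 100 = 66.7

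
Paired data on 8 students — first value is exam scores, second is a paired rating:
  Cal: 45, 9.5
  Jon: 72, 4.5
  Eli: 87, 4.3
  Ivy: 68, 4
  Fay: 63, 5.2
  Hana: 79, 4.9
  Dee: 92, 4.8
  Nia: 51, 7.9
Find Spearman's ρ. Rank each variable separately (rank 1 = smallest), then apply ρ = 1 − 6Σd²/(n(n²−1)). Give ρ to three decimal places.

Ranks of variable 1: 1, 5, 7, 4, 3, 6, 8, 2
Ranks of variable 2: 8, 3, 2, 1, 6, 5, 4, 7
d = r₁ − r₂: -7, 2, 5, 3, -3, 1, 4, -5
d²: 49, 4, 25, 9, 9, 1, 16, 25; Σd² = 138
ρ = 1 − 6·138/(8·63) = 1 − 828/504 = -0.643

-0.643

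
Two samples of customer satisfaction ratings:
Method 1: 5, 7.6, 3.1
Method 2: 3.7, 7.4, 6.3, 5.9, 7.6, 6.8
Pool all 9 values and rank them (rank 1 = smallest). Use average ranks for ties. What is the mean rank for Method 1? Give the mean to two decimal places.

4.17

Sorted (ascending): 3.1, 3.7, 5, 5.9, 6.3, 6.8, 7.4, 7.6, 7.6
The 2 values of 7.6 occupy positions 8–9 → average rank (8+9)/2 = 8.5.
Method 1 values → pooled ranks: 5→3, 7.6→8.5, 3.1→1
Mean rank = (3 + 8.5 + 1) / 3 = 4.17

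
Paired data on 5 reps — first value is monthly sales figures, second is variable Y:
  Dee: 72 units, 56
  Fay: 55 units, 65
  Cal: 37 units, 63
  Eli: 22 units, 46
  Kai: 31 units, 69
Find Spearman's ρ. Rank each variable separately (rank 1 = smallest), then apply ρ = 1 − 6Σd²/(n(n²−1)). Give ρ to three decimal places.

Ranks of variable 1: 5, 4, 3, 1, 2
Ranks of variable 2: 2, 4, 3, 1, 5
d = r₁ − r₂: 3, 0, 0, 0, -3
d²: 9, 0, 0, 0, 9; Σd² = 18
ρ = 1 − 6·18/(5·24) = 1 − 108/120 = 0.100

0.100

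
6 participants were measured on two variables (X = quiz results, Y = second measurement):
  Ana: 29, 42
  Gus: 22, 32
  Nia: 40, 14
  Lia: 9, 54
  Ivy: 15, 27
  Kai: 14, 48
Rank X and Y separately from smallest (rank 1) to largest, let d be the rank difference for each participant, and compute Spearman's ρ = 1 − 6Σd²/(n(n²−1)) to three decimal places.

-0.771

Ranks of variable 1: 5, 4, 6, 1, 3, 2
Ranks of variable 2: 4, 3, 1, 6, 2, 5
d = r₁ − r₂: 1, 1, 5, -5, 1, -3
d²: 1, 1, 25, 25, 1, 9; Σd² = 62
ρ = 1 − 6·62/(6·35) = 1 − 372/210 = -0.771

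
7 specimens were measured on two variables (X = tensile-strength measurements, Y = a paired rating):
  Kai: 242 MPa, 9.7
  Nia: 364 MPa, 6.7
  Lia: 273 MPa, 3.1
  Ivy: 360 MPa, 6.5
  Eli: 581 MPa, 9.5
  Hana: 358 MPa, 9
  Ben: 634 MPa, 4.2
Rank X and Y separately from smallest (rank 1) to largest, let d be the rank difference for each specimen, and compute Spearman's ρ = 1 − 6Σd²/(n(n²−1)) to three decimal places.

-0.214

Ranks of variable 1: 1, 5, 2, 4, 6, 3, 7
Ranks of variable 2: 7, 4, 1, 3, 6, 5, 2
d = r₁ − r₂: -6, 1, 1, 1, 0, -2, 5
d²: 36, 1, 1, 1, 0, 4, 25; Σd² = 68
ρ = 1 − 6·68/(7·48) = 1 − 408/336 = -0.214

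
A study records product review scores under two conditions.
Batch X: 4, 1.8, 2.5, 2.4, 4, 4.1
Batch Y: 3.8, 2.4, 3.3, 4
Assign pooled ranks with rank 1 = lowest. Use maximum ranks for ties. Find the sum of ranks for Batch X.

36

Sorted (ascending): 1.8, 2.4, 2.4, 2.5, 3.3, 3.8, 4, 4, 4, 4.1
The 2 values of 2.4 occupy positions 2–3 → each gets rank 3.
The 3 values of 4 occupy positions 7–9 → each gets rank 9.
Batch X values → pooled ranks: 4→9, 1.8→1, 2.5→4, 2.4→3, 4→9, 4.1→10
Rank sum = 9 + 1 + 4 + 3 + 9 + 10 = 36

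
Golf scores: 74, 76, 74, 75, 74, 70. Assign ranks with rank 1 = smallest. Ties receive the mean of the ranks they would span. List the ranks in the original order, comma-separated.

Sorted (ascending): 70, 74, 74, 74, 75, 76
The 3 values of 74 occupy positions 2–4 → average rank 3.

3, 6, 3, 5, 3, 1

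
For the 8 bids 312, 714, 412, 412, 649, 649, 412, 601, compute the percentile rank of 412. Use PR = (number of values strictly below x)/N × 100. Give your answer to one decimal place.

12.5

N = 8.
Strictly below 412: 1. Equal to 412: 3.
PR = 1/8 × 100 = 12.5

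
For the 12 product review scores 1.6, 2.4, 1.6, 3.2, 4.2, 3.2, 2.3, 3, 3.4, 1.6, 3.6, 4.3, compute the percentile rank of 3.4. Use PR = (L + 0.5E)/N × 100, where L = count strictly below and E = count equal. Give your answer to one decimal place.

70.8

N = 12.
Strictly below 3.4: 8. Equal to 3.4: 1.
PR = (8 + 0.5·1)/12 × 100 = 70.8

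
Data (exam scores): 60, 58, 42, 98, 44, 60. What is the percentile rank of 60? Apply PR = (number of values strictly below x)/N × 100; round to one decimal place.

N = 6.
Strictly below 60: 3. Equal to 60: 2.
PR = 3/6 × 100 = 50.0

50.0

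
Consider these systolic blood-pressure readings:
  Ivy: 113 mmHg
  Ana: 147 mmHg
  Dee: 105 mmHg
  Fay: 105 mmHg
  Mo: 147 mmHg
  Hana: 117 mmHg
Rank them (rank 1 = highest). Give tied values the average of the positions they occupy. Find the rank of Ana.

1.5

Sorted (descending): 147, 147, 117, 113, 105, 105
The 2 values of 147 occupy positions 1–2 → average rank (1+2)/2 = 1.5.
The 2 values of 105 occupy positions 5–6 → average rank (5+6)/2 = 5.5.
Ana has value 147 mmHg → rank 1.5.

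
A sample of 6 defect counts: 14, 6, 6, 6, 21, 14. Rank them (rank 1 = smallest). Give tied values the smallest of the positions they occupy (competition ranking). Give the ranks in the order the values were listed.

Sorted (ascending): 6, 6, 6, 14, 14, 21
The 3 values of 6 occupy positions 1–3 → each gets rank 1.
The 2 values of 14 occupy positions 4–5 → each gets rank 4.

4, 1, 1, 1, 6, 4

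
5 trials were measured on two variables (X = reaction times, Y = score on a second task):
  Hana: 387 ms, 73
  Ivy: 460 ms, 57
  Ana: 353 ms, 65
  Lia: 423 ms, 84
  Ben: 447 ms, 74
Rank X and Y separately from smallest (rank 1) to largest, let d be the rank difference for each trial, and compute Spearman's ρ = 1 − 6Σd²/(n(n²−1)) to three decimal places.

-0.100

Ranks of variable 1: 2, 5, 1, 3, 4
Ranks of variable 2: 3, 1, 2, 5, 4
d = r₁ − r₂: -1, 4, -1, -2, 0
d²: 1, 16, 1, 4, 0; Σd² = 22
ρ = 1 − 6·22/(5·24) = 1 − 132/120 = -0.100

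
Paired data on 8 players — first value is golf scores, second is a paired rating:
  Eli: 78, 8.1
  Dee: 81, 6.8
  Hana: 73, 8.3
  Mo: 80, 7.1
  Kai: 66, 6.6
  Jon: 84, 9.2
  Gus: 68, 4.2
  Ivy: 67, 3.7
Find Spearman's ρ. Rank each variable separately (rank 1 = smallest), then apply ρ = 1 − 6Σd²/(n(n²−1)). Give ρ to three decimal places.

Ranks of variable 1: 5, 7, 4, 6, 1, 8, 3, 2
Ranks of variable 2: 6, 4, 7, 5, 3, 8, 2, 1
d = r₁ − r₂: -1, 3, -3, 1, -2, 0, 1, 1
d²: 1, 9, 9, 1, 4, 0, 1, 1; Σd² = 26
ρ = 1 − 6·26/(8·63) = 1 − 156/504 = 0.690

0.690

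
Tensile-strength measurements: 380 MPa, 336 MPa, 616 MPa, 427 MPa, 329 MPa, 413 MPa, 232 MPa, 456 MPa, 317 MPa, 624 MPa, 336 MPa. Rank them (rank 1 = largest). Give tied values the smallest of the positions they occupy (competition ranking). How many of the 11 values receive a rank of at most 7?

Sorted (descending): 624, 616, 456, 427, 413, 380, 336, 336, 329, 317, 232
The 2 values of 336 occupy positions 7–8 → each gets rank 7.
Ranks ≤ 7: {1, 2, 3, 4, 5, 6, 7, 7} → 8 values.

8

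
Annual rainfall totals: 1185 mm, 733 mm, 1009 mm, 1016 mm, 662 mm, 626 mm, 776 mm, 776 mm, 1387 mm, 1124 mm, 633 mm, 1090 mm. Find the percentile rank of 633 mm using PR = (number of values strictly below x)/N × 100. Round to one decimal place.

N = 12.
Strictly below 633: 1. Equal to 633: 1.
PR = 1/12 × 100 = 8.3

8.3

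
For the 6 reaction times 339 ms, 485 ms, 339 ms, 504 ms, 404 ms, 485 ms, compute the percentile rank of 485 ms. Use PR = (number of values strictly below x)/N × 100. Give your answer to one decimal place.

50.0

N = 6.
Strictly below 485: 3. Equal to 485: 2.
PR = 3/6 × 100 = 50.0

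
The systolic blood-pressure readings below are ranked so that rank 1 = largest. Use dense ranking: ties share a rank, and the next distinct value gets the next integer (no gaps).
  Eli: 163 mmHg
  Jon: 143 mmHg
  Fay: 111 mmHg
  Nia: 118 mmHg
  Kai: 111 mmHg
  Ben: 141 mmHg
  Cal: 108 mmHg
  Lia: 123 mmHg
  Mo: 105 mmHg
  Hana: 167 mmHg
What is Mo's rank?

9

Sorted (descending): 167, 163, 143, 141, 123, 118, 111, 111, 108, 105
The 2 values of 111 share dense rank 7.
Remaining distinct values take the next consecutive integers.
Mo has value 105 mmHg → rank 9.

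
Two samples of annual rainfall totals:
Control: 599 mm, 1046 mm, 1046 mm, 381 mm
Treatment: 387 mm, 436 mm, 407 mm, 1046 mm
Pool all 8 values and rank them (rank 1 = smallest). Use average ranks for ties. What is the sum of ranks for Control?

20

Sorted (ascending): 381, 387, 407, 436, 599, 1046, 1046, 1046
The 3 values of 1046 occupy positions 6–8 → average rank 7.
Control values → pooled ranks: 599→5, 1046→7, 1046→7, 381→1
Rank sum = 5 + 7 + 7 + 1 = 20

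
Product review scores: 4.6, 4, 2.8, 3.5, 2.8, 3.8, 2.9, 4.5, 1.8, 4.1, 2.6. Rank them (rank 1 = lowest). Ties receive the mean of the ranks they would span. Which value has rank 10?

4.5

Sorted (ascending): 1.8, 2.6, 2.8, 2.8, 2.9, 3.5, 3.8, 4, 4.1, 4.5, 4.6
The 2 values of 2.8 occupy positions 3–4 → average rank (3+4)/2 = 3.5.
Rank 10 → value 4.5.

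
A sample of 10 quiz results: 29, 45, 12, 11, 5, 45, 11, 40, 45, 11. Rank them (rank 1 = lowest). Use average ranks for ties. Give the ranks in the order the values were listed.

Sorted (ascending): 5, 11, 11, 11, 12, 29, 40, 45, 45, 45
The 3 values of 11 occupy positions 2–4 → average rank 3.
The 3 values of 45 occupy positions 8–10 → average rank 9.

6, 9, 5, 3, 1, 9, 3, 7, 9, 3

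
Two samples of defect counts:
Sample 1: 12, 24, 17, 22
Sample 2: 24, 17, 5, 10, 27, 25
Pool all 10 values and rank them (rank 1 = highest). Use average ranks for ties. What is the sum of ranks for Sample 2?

32

Sorted (descending): 27, 25, 24, 24, 22, 17, 17, 12, 10, 5
The 2 values of 24 occupy positions 3–4 → average rank (3+4)/2 = 3.5.
The 2 values of 17 occupy positions 6–7 → average rank (6+7)/2 = 6.5.
Sample 2 values → pooled ranks: 24→3.5, 17→6.5, 5→10, 10→9, 27→1, 25→2
Rank sum = 3.5 + 6.5 + 10 + 9 + 1 + 2 = 32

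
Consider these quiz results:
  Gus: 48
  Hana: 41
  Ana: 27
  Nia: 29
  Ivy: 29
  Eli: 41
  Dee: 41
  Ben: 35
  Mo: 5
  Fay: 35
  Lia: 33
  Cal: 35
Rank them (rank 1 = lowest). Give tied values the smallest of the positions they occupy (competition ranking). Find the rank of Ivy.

Sorted (ascending): 5, 27, 29, 29, 33, 35, 35, 35, 41, 41, 41, 48
The 2 values of 29 occupy positions 3–4 → each gets rank 3.
The 3 values of 35 occupy positions 6–8 → each gets rank 6.
The 3 values of 41 occupy positions 9–11 → each gets rank 9.
Ivy has value 29 → rank 3.

3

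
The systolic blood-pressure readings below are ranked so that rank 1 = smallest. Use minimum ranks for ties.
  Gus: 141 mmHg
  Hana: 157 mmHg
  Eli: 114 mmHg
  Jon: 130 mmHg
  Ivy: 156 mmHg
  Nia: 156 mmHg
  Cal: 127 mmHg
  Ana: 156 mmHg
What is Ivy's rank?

Sorted (ascending): 114, 127, 130, 141, 156, 156, 156, 157
The 3 values of 156 occupy positions 5–7 → each gets rank 5.
Ivy has value 156 mmHg → rank 5.

5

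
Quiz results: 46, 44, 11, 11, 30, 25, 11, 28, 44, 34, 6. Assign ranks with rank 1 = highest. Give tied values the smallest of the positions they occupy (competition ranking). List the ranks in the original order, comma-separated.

1, 2, 8, 8, 5, 7, 8, 6, 2, 4, 11

Sorted (descending): 46, 44, 44, 34, 30, 28, 25, 11, 11, 11, 6
The 2 values of 44 occupy positions 2–3 → each gets rank 2.
The 3 values of 11 occupy positions 8–10 → each gets rank 8.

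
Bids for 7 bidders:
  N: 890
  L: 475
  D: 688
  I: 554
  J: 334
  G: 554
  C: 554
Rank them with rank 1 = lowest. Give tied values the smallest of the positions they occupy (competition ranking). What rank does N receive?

Sorted (ascending): 334, 475, 554, 554, 554, 688, 890
The 3 values of 554 occupy positions 3–5 → each gets rank 3.
N has value 890 → rank 7.

7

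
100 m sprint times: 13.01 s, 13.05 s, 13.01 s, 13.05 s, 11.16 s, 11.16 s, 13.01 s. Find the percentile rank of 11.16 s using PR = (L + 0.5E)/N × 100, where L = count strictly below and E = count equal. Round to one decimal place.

N = 7.
Strictly below 11.16: 0. Equal to 11.16: 2.
PR = (0 + 0.5·2)/7 × 100 = 14.3

14.3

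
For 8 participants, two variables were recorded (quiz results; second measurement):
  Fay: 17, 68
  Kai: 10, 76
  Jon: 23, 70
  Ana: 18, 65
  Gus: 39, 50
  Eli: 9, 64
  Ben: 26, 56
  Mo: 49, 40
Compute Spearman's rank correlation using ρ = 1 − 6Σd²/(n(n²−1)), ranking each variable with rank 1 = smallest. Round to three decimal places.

Ranks of variable 1: 3, 2, 5, 4, 7, 1, 6, 8
Ranks of variable 2: 6, 8, 7, 5, 2, 4, 3, 1
d = r₁ − r₂: -3, -6, -2, -1, 5, -3, 3, 7
d²: 9, 36, 4, 1, 25, 9, 9, 49; Σd² = 142
ρ = 1 − 6·142/(8·63) = 1 − 852/504 = -0.690

-0.690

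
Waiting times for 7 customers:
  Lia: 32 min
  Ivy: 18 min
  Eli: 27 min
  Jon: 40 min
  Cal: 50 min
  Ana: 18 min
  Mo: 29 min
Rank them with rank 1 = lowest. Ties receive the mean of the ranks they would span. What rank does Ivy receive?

Sorted (ascending): 18, 18, 27, 29, 32, 40, 50
The 2 values of 18 occupy positions 1–2 → average rank (1+2)/2 = 1.5.
Ivy has value 18 min → rank 1.5.

1.5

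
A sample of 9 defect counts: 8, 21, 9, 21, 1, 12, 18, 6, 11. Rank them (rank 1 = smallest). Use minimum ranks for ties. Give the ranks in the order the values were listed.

3, 8, 4, 8, 1, 6, 7, 2, 5

Sorted (ascending): 1, 6, 8, 9, 11, 12, 18, 21, 21
The 2 values of 21 occupy positions 8–9 → each gets rank 8.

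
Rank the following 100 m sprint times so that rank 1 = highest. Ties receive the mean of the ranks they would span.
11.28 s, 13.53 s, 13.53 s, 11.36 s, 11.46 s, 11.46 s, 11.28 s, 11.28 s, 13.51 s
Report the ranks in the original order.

Sorted (descending): 13.53, 13.53, 13.51, 11.46, 11.46, 11.36, 11.28, 11.28, 11.28
The 2 values of 13.53 occupy positions 1–2 → average rank (1+2)/2 = 1.5.
The 2 values of 11.46 occupy positions 4–5 → average rank (4+5)/2 = 4.5.
The 3 values of 11.28 occupy positions 7–9 → average rank 8.

8, 1.5, 1.5, 6, 4.5, 4.5, 8, 8, 3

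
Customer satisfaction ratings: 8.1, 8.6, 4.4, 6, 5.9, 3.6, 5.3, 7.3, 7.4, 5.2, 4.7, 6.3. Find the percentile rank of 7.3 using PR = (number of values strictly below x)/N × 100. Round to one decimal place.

66.7

N = 12.
Strictly below 7.3: 8. Equal to 7.3: 1.
PR = 8/12 × 100 = 66.7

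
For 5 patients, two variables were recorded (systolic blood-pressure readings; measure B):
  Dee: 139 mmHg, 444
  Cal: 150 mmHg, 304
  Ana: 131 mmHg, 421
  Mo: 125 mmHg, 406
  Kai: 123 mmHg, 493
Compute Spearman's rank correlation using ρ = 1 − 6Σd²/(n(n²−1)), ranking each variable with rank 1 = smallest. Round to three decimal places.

Ranks of variable 1: 4, 5, 3, 2, 1
Ranks of variable 2: 4, 1, 3, 2, 5
d = r₁ − r₂: 0, 4, 0, 0, -4
d²: 0, 16, 0, 0, 16; Σd² = 32
ρ = 1 − 6·32/(5·24) = 1 − 192/120 = -0.600

-0.600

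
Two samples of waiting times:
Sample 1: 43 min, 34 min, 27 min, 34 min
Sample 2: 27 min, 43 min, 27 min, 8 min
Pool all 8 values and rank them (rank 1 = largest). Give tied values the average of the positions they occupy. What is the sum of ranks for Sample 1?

14.5

Sorted (descending): 43, 43, 34, 34, 27, 27, 27, 8
The 2 values of 43 occupy positions 1–2 → average rank (1+2)/2 = 1.5.
The 2 values of 34 occupy positions 3–4 → average rank (3+4)/2 = 3.5.
The 3 values of 27 occupy positions 5–7 → average rank 6.
Sample 1 values → pooled ranks: 43→1.5, 34→3.5, 27→6, 34→3.5
Rank sum = 1.5 + 3.5 + 6 + 3.5 = 14.5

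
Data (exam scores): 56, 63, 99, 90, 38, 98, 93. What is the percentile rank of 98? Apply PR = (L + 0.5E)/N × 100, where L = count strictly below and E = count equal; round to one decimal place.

78.6

N = 7.
Strictly below 98: 5. Equal to 98: 1.
PR = (5 + 0.5·1)/7 × 100 = 78.6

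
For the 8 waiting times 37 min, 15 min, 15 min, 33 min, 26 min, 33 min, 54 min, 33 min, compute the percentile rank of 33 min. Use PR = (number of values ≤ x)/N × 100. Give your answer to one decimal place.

75.0

N = 8.
Strictly below 33: 3. Equal to 33: 3.
PR = 6/8 × 100 = 75.0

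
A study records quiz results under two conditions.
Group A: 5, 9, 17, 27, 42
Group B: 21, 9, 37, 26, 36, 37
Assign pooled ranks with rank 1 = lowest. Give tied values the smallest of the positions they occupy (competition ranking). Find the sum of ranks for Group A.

Sorted (ascending): 5, 9, 9, 17, 21, 26, 27, 36, 37, 37, 42
The 2 values of 9 occupy positions 2–3 → each gets rank 2.
The 2 values of 37 occupy positions 9–10 → each gets rank 9.
Group A values → pooled ranks: 5→1, 9→2, 17→4, 27→7, 42→11
Rank sum = 1 + 2 + 4 + 7 + 11 = 25

25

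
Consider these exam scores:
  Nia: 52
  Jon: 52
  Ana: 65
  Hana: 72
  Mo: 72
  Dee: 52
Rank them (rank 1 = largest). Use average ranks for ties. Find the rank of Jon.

5

Sorted (descending): 72, 72, 65, 52, 52, 52
The 2 values of 72 occupy positions 1–2 → average rank (1+2)/2 = 1.5.
The 3 values of 52 occupy positions 4–6 → average rank 5.
Jon has value 52 → rank 5.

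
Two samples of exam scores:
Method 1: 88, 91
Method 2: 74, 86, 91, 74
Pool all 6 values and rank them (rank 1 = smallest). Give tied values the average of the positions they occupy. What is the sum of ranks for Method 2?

11.5

Sorted (ascending): 74, 74, 86, 88, 91, 91
The 2 values of 74 occupy positions 1–2 → average rank (1+2)/2 = 1.5.
The 2 values of 91 occupy positions 5–6 → average rank (5+6)/2 = 5.5.
Method 2 values → pooled ranks: 74→1.5, 86→3, 91→5.5, 74→1.5
Rank sum = 1.5 + 3 + 5.5 + 1.5 = 11.5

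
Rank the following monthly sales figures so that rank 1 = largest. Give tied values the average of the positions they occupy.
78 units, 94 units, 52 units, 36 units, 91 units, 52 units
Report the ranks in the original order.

Sorted (descending): 94, 91, 78, 52, 52, 36
The 2 values of 52 occupy positions 4–5 → average rank (4+5)/2 = 4.5.

3, 1, 4.5, 6, 2, 4.5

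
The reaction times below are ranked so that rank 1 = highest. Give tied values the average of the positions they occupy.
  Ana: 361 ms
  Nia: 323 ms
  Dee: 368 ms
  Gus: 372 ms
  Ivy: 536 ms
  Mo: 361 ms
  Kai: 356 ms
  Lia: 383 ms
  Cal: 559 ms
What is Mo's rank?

Sorted (descending): 559, 536, 383, 372, 368, 361, 361, 356, 323
The 2 values of 361 occupy positions 6–7 → average rank (6+7)/2 = 6.5.
Mo has value 361 ms → rank 6.5.

6.5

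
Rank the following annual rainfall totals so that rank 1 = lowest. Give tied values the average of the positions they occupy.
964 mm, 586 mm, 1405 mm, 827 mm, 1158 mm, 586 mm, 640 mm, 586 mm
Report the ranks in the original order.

Sorted (ascending): 586, 586, 586, 640, 827, 964, 1158, 1405
The 3 values of 586 occupy positions 1–3 → average rank 2.

6, 2, 8, 5, 7, 2, 4, 2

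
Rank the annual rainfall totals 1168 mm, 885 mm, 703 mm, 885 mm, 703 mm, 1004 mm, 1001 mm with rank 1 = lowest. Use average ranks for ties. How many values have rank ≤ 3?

Sorted (ascending): 703, 703, 885, 885, 1001, 1004, 1168
The 2 values of 703 occupy positions 1–2 → average rank (1+2)/2 = 1.5.
The 2 values of 885 occupy positions 3–4 → average rank (3+4)/2 = 3.5.
Ranks ≤ 3: {1.5, 1.5} → 2 values.

2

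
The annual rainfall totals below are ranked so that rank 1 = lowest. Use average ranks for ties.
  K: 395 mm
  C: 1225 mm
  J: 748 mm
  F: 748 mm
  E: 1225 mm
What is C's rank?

4.5

Sorted (ascending): 395, 748, 748, 1225, 1225
The 2 values of 748 occupy positions 2–3 → average rank (2+3)/2 = 2.5.
The 2 values of 1225 occupy positions 4–5 → average rank (4+5)/2 = 4.5.
C has value 1225 mm → rank 4.5.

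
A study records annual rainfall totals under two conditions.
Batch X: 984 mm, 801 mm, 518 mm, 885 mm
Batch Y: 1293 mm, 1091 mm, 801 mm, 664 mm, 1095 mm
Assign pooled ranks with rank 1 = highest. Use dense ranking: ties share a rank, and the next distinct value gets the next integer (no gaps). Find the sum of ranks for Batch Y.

Sorted (descending): 1293, 1095, 1091, 984, 885, 801, 801, 664, 518
The 2 values of 801 share dense rank 6.
Remaining distinct values take the next consecutive integers.
Batch Y values → pooled ranks: 1293→1, 1091→3, 801→6, 664→7, 1095→2
Rank sum = 1 + 3 + 6 + 7 + 2 = 19

19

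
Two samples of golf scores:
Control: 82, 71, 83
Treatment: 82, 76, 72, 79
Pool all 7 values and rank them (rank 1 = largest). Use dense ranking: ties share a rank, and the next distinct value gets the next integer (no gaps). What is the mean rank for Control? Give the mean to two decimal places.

Sorted (descending): 83, 82, 82, 79, 76, 72, 71
The 2 values of 82 share dense rank 2.
Remaining distinct values take the next consecutive integers.
Control values → pooled ranks: 82→2, 71→6, 83→1
Mean rank = (2 + 6 + 1) / 3 = 3.00

3.00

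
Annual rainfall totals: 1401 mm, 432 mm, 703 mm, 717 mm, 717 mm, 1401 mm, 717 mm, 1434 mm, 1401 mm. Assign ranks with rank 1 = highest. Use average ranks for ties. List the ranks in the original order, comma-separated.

3, 9, 8, 6, 6, 3, 6, 1, 3

Sorted (descending): 1434, 1401, 1401, 1401, 717, 717, 717, 703, 432
The 3 values of 1401 occupy positions 2–4 → average rank 3.
The 3 values of 717 occupy positions 5–7 → average rank 6.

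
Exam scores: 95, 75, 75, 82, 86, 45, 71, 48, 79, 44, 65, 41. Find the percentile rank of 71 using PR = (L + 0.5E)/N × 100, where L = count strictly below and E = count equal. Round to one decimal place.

45.8

N = 12.
Strictly below 71: 5. Equal to 71: 1.
PR = (5 + 0.5·1)/12 × 100 = 45.8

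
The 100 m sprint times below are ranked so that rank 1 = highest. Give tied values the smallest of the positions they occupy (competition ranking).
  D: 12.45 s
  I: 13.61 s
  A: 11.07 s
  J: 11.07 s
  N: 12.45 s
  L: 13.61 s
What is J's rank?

Sorted (descending): 13.61, 13.61, 12.45, 12.45, 11.07, 11.07
The 2 values of 13.61 occupy positions 1–2 → each gets rank 1.
The 2 values of 12.45 occupy positions 3–4 → each gets rank 3.
The 2 values of 11.07 occupy positions 5–6 → each gets rank 5.
J has value 11.07 s → rank 5.

5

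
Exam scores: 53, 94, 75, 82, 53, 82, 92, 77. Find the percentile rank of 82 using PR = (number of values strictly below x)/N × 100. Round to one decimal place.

N = 8.
Strictly below 82: 4. Equal to 82: 2.
PR = 4/8 × 100 = 50.0

50.0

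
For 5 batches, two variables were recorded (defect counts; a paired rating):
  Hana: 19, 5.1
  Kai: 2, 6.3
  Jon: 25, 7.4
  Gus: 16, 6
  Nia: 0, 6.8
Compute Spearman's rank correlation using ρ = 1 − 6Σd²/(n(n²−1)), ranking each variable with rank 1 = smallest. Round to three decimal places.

0.000

Ranks of variable 1: 4, 2, 5, 3, 1
Ranks of variable 2: 1, 3, 5, 2, 4
d = r₁ − r₂: 3, -1, 0, 1, -3
d²: 9, 1, 0, 1, 9; Σd² = 20
ρ = 1 − 6·20/(5·24) = 1 − 120/120 = 0.000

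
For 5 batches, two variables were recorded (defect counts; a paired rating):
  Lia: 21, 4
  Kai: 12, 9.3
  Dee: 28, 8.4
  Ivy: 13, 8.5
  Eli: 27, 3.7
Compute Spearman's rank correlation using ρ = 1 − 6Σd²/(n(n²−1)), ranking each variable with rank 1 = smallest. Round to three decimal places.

-0.700

Ranks of variable 1: 3, 1, 5, 2, 4
Ranks of variable 2: 2, 5, 3, 4, 1
d = r₁ − r₂: 1, -4, 2, -2, 3
d²: 1, 16, 4, 4, 9; Σd² = 34
ρ = 1 − 6·34/(5·24) = 1 − 204/120 = -0.700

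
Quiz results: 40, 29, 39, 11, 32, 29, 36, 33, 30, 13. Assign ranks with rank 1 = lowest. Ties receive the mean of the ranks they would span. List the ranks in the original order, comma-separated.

Sorted (ascending): 11, 13, 29, 29, 30, 32, 33, 36, 39, 40
The 2 values of 29 occupy positions 3–4 → average rank (3+4)/2 = 3.5.

10, 3.5, 9, 1, 6, 3.5, 8, 7, 5, 2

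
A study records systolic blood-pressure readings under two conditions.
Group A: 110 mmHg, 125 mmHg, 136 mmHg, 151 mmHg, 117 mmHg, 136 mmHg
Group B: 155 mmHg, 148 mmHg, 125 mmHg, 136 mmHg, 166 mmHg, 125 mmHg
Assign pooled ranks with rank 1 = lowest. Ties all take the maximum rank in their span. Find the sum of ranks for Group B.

Sorted (ascending): 110, 117, 125, 125, 125, 136, 136, 136, 148, 151, 155, 166
The 3 values of 125 occupy positions 3–5 → each gets rank 5.
The 3 values of 136 occupy positions 6–8 → each gets rank 8.
Group B values → pooled ranks: 155→11, 148→9, 125→5, 136→8, 166→12, 125→5
Rank sum = 11 + 9 + 5 + 8 + 12 + 5 = 50

50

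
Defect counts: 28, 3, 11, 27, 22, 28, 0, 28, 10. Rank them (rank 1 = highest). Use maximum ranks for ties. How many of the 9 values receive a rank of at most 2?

Sorted (descending): 28, 28, 28, 27, 22, 11, 10, 3, 0
The 3 values of 28 occupy positions 1–3 → each gets rank 3.
Ranks ≤ 2: {} → 0 values.

0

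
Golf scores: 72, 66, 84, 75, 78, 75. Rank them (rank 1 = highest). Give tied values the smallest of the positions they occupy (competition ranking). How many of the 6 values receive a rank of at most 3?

Sorted (descending): 84, 78, 75, 75, 72, 66
The 2 values of 75 occupy positions 3–4 → each gets rank 3.
Ranks ≤ 3: {1, 2, 3, 3} → 4 values.

4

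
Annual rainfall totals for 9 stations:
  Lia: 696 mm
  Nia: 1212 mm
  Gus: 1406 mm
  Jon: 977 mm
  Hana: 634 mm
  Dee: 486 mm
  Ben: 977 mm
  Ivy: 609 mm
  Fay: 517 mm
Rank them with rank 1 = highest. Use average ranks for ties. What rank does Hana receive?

Sorted (descending): 1406, 1212, 977, 977, 696, 634, 609, 517, 486
The 2 values of 977 occupy positions 3–4 → average rank (3+4)/2 = 3.5.
Hana has value 634 mm → rank 6.

6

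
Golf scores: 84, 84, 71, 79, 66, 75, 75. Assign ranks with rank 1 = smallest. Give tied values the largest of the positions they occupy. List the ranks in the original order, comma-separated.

Sorted (ascending): 66, 71, 75, 75, 79, 84, 84
The 2 values of 75 occupy positions 3–4 → each gets rank 4.
The 2 values of 84 occupy positions 6–7 → each gets rank 7.

7, 7, 2, 5, 1, 4, 4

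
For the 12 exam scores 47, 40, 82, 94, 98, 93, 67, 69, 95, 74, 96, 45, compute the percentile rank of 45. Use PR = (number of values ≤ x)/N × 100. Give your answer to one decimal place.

N = 12.
Strictly below 45: 1. Equal to 45: 1.
PR = 2/12 × 100 = 16.7

16.7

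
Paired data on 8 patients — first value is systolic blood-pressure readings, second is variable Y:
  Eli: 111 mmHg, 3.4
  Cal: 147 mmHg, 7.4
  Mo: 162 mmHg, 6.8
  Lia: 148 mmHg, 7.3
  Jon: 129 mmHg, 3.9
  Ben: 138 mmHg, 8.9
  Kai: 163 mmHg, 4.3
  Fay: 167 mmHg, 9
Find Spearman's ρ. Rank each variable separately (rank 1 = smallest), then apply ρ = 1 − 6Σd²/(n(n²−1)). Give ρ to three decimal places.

0.524

Ranks of variable 1: 1, 4, 6, 5, 2, 3, 7, 8
Ranks of variable 2: 1, 6, 4, 5, 2, 7, 3, 8
d = r₁ − r₂: 0, -2, 2, 0, 0, -4, 4, 0
d²: 0, 4, 4, 0, 0, 16, 16, 0; Σd² = 40
ρ = 1 − 6·40/(8·63) = 1 − 240/504 = 0.524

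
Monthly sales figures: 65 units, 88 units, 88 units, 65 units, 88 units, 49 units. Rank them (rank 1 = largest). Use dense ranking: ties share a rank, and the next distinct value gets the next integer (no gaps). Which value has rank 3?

49

Sorted (descending): 88, 88, 88, 65, 65, 49
The 3 values of 88 share dense rank 1.
The 2 values of 65 share dense rank 2.
Remaining distinct values take the next consecutive integers.
Rank 3 → value 49.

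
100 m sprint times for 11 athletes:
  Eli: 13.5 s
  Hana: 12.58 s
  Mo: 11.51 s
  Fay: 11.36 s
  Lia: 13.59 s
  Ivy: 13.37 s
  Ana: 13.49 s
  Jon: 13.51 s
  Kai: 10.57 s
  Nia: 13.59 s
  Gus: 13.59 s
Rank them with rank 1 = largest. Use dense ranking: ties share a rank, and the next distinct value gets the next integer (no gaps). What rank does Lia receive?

1

Sorted (descending): 13.59, 13.59, 13.59, 13.51, 13.5, 13.49, 13.37, 12.58, 11.51, 11.36, 10.57
The 3 values of 13.59 share dense rank 1.
Remaining distinct values take the next consecutive integers.
Lia has value 13.59 s → rank 1.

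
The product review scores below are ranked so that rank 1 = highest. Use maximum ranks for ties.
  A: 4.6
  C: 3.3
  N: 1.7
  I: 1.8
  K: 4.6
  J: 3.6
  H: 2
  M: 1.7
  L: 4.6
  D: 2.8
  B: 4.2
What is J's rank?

5

Sorted (descending): 4.6, 4.6, 4.6, 4.2, 3.6, 3.3, 2.8, 2, 1.8, 1.7, 1.7
The 3 values of 4.6 occupy positions 1–3 → each gets rank 3.
The 2 values of 1.7 occupy positions 10–11 → each gets rank 11.
J has value 3.6 → rank 5.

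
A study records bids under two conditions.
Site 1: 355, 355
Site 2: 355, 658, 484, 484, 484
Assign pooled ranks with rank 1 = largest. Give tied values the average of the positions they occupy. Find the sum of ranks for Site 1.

12

Sorted (descending): 658, 484, 484, 484, 355, 355, 355
The 3 values of 484 occupy positions 2–4 → average rank 3.
The 3 values of 355 occupy positions 5–7 → average rank 6.
Site 1 values → pooled ranks: 355→6, 355→6
Rank sum = 6 + 6 = 12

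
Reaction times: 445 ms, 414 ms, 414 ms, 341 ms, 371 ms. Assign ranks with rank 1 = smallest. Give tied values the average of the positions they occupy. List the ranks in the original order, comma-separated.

5, 3.5, 3.5, 1, 2

Sorted (ascending): 341, 371, 414, 414, 445
The 2 values of 414 occupy positions 3–4 → average rank (3+4)/2 = 3.5.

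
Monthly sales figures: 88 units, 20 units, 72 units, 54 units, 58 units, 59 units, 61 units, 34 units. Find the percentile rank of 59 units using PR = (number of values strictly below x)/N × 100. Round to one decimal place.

N = 8.
Strictly below 59: 4. Equal to 59: 1.
PR = 4/8 × 100 = 50.0

50.0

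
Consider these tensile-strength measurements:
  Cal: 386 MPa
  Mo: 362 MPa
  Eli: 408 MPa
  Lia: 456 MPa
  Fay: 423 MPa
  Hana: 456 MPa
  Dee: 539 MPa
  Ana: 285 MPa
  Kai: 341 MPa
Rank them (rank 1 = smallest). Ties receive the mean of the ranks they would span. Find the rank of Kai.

2

Sorted (ascending): 285, 341, 362, 386, 408, 423, 456, 456, 539
The 2 values of 456 occupy positions 7–8 → average rank (7+8)/2 = 7.5.
Kai has value 341 MPa → rank 2.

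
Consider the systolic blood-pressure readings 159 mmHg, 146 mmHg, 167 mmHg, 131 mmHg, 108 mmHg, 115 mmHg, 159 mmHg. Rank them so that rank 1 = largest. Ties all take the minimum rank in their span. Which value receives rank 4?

Sorted (descending): 167, 159, 159, 146, 131, 115, 108
The 2 values of 159 occupy positions 2–3 → each gets rank 2.
Rank 4 → value 146.

146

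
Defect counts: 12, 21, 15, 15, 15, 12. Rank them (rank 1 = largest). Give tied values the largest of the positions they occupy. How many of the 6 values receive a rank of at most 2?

Sorted (descending): 21, 15, 15, 15, 12, 12
The 3 values of 15 occupy positions 2–4 → each gets rank 4.
The 2 values of 12 occupy positions 5–6 → each gets rank 6.
Ranks ≤ 2: {1} → 1 value.

1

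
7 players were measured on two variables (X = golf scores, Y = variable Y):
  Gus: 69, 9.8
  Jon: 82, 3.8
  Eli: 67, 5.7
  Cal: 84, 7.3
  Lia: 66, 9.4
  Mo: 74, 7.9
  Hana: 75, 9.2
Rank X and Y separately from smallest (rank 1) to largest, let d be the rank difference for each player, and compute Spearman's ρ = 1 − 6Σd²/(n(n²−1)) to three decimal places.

Ranks of variable 1: 3, 6, 2, 7, 1, 4, 5
Ranks of variable 2: 7, 1, 2, 3, 6, 4, 5
d = r₁ − r₂: -4, 5, 0, 4, -5, 0, 0
d²: 16, 25, 0, 16, 25, 0, 0; Σd² = 82
ρ = 1 − 6·82/(7·48) = 1 − 492/336 = -0.464

-0.464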